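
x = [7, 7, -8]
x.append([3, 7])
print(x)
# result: [7, 7, -8, [3, 7]]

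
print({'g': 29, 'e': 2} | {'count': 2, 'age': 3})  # {'g': 29, 'e': 2, 'count': 2, 'age': 3}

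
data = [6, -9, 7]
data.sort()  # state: [-9, 6, 7]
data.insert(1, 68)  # [-9, 68, 6, 7]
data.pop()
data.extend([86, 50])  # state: [-9, 68, 6, 86, 50]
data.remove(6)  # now [-9, 68, 86, 50]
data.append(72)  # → [-9, 68, 86, 50, 72]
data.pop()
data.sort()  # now [-9, 50, 68, 86]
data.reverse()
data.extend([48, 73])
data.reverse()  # [73, 48, -9, 50, 68, 86]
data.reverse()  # [86, 68, 50, -9, 48, 73]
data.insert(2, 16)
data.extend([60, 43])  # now [86, 68, 16, 50, -9, 48, 73, 60, 43]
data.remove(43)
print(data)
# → [86, 68, 16, 50, -9, 48, 73, 60]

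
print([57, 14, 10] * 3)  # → [57, 14, 10, 57, 14, 10, 57, 14, 10]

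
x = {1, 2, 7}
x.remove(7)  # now {1, 2}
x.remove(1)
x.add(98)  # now {2, 98}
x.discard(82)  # {2, 98}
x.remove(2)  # {98}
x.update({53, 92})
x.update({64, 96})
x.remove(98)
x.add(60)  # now {53, 60, 64, 92, 96}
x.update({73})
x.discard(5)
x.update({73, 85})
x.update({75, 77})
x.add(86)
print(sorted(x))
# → [53, 60, 64, 73, 75, 77, 85, 86, 92, 96]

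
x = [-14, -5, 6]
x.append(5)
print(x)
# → [-14, -5, 6, 5]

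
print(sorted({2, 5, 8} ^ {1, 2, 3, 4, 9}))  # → [1, 3, 4, 5, 8, 9]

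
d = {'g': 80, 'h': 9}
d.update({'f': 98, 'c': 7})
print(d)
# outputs {'g': 80, 'h': 9, 'f': 98, 'c': 7}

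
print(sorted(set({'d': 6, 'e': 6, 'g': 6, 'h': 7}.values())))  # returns [6, 7]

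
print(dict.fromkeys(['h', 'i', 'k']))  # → {'h': None, 'i': None, 'k': None}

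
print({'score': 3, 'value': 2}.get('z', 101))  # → 101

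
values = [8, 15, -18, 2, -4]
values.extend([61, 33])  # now [8, 15, -18, 2, -4, 61, 33]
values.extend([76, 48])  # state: [8, 15, -18, 2, -4, 61, 33, 76, 48]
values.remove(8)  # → [15, -18, 2, -4, 61, 33, 76, 48]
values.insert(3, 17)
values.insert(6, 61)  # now [15, -18, 2, 17, -4, 61, 61, 33, 76, 48]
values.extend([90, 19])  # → [15, -18, 2, 17, -4, 61, 61, 33, 76, 48, 90, 19]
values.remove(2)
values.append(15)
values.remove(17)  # [15, -18, -4, 61, 61, 33, 76, 48, 90, 19, 15]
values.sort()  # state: [-18, -4, 15, 15, 19, 33, 48, 61, 61, 76, 90]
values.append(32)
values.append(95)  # [-18, -4, 15, 15, 19, 33, 48, 61, 61, 76, 90, 32, 95]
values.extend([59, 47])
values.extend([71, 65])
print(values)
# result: [-18, -4, 15, 15, 19, 33, 48, 61, 61, 76, 90, 32, 95, 59, 47, 71, 65]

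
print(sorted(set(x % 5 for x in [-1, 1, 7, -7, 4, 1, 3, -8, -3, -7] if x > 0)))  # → [1, 2, 3, 4]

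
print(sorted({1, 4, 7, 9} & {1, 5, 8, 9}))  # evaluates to [1, 9]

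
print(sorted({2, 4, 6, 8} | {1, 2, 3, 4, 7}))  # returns [1, 2, 3, 4, 6, 7, 8]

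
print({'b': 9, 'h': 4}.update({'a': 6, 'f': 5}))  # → None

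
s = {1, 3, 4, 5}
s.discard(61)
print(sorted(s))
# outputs [1, 3, 4, 5]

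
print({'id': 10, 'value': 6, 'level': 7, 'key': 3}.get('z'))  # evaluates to None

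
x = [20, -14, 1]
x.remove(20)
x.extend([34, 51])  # [-14, 1, 34, 51]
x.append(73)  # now [-14, 1, 34, 51, 73]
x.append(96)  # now [-14, 1, 34, 51, 73, 96]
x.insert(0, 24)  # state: [24, -14, 1, 34, 51, 73, 96]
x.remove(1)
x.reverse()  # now [96, 73, 51, 34, -14, 24]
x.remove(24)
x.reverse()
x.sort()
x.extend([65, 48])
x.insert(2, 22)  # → [-14, 34, 22, 51, 73, 96, 65, 48]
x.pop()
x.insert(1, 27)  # [-14, 27, 34, 22, 51, 73, 96, 65]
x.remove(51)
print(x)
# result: [-14, 27, 34, 22, 73, 96, 65]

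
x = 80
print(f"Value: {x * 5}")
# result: Value: 400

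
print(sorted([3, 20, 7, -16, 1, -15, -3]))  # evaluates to [-16, -15, -3, 1, 3, 7, 20]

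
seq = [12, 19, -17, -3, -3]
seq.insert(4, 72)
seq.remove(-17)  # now [12, 19, -3, 72, -3]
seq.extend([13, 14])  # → [12, 19, -3, 72, -3, 13, 14]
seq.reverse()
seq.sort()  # [-3, -3, 12, 13, 14, 19, 72]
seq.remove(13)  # [-3, -3, 12, 14, 19, 72]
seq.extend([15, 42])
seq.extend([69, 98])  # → [-3, -3, 12, 14, 19, 72, 15, 42, 69, 98]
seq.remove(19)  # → [-3, -3, 12, 14, 72, 15, 42, 69, 98]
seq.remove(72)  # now [-3, -3, 12, 14, 15, 42, 69, 98]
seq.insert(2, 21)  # [-3, -3, 21, 12, 14, 15, 42, 69, 98]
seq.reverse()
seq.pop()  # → -3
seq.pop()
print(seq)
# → [98, 69, 42, 15, 14, 12, 21]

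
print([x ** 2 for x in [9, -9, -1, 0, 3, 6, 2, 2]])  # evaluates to [81, 81, 1, 0, 9, 36, 4, 4]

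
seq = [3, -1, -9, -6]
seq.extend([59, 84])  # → [3, -1, -9, -6, 59, 84]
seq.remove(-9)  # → [3, -1, -6, 59, 84]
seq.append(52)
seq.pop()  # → 52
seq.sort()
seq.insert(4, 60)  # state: [-6, -1, 3, 59, 60, 84]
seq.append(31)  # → [-6, -1, 3, 59, 60, 84, 31]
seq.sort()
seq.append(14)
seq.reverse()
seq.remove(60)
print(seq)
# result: [14, 84, 59, 31, 3, -1, -6]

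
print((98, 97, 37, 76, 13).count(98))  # 1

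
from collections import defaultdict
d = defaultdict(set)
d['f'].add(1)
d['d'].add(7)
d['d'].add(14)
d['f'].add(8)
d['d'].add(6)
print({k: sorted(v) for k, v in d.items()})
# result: {'f': [1, 8], 'd': [6, 7, 14]}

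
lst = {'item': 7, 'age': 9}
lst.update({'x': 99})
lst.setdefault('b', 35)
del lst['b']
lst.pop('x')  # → 99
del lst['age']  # {'item': 7}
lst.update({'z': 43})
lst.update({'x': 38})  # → {'item': 7, 'z': 43, 'x': 38}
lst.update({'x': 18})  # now {'item': 7, 'z': 43, 'x': 18}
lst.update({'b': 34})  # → {'item': 7, 'z': 43, 'x': 18, 'b': 34}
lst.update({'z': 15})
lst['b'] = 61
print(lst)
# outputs {'item': 7, 'z': 15, 'x': 18, 'b': 61}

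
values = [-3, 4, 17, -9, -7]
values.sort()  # [-9, -7, -3, 4, 17]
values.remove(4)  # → [-9, -7, -3, 17]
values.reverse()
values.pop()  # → -9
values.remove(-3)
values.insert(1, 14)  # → [17, 14, -7]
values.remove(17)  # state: [14, -7]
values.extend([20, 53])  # [14, -7, 20, 53]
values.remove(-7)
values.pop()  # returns 53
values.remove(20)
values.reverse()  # [14]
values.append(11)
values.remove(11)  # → [14]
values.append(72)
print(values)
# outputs [14, 72]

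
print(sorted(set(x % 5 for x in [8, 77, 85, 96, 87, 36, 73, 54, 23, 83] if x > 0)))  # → [0, 1, 2, 3, 4]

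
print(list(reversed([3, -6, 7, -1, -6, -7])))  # [-7, -6, -1, 7, -6, 3]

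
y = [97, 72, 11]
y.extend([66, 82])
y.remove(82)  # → [97, 72, 11, 66]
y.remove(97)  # [72, 11, 66]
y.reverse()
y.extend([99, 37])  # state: [66, 11, 72, 99, 37]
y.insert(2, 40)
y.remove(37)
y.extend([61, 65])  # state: [66, 11, 40, 72, 99, 61, 65]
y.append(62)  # [66, 11, 40, 72, 99, 61, 65, 62]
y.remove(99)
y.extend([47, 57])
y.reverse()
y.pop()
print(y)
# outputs [57, 47, 62, 65, 61, 72, 40, 11]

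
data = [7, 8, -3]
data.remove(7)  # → [8, -3]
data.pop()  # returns -3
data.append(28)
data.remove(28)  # [8]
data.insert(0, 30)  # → [30, 8]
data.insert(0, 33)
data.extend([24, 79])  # [33, 30, 8, 24, 79]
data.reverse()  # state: [79, 24, 8, 30, 33]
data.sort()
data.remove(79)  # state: [8, 24, 30, 33]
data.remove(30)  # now [8, 24, 33]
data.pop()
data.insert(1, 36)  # [8, 36, 24]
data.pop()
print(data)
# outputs [8, 36]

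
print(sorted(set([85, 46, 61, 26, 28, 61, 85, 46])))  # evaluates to [26, 28, 46, 61, 85]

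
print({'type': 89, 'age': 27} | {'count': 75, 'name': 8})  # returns {'type': 89, 'age': 27, 'count': 75, 'name': 8}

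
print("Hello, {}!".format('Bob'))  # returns Hello, Bob!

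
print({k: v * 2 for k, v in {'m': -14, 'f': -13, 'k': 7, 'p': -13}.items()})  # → {'m': -28, 'f': -26, 'k': 14, 'p': -26}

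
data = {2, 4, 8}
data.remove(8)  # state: {2, 4}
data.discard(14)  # {2, 4}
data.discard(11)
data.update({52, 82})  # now {2, 4, 52, 82}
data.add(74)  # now {2, 4, 52, 74, 82}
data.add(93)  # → {2, 4, 52, 74, 82, 93}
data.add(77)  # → {2, 4, 52, 74, 77, 82, 93}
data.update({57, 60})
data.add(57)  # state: {2, 4, 52, 57, 60, 74, 77, 82, 93}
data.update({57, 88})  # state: {2, 4, 52, 57, 60, 74, 77, 82, 88, 93}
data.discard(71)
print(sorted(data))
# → [2, 4, 52, 57, 60, 74, 77, 82, 88, 93]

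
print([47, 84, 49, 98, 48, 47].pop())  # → 47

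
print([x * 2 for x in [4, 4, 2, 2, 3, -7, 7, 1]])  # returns [8, 8, 4, 4, 6, -14, 14, 2]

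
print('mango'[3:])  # go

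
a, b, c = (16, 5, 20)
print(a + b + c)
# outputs 41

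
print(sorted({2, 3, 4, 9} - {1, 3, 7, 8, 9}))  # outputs [2, 4]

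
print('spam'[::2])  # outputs sa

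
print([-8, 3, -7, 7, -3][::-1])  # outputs [-3, 7, -7, 3, -8]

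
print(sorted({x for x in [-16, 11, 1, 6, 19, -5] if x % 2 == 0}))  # [-16, 6]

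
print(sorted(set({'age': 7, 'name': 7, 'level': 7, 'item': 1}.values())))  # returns [1, 7]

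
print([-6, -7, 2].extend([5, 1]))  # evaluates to None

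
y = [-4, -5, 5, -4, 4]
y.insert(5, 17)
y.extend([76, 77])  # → [-4, -5, 5, -4, 4, 17, 76, 77]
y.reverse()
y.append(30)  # [77, 76, 17, 4, -4, 5, -5, -4, 30]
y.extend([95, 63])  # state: [77, 76, 17, 4, -4, 5, -5, -4, 30, 95, 63]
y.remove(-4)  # [77, 76, 17, 4, 5, -5, -4, 30, 95, 63]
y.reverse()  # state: [63, 95, 30, -4, -5, 5, 4, 17, 76, 77]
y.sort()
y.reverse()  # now [95, 77, 76, 63, 30, 17, 5, 4, -4, -5]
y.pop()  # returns -5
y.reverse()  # [-4, 4, 5, 17, 30, 63, 76, 77, 95]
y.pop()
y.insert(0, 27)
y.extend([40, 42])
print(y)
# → [27, -4, 4, 5, 17, 30, 63, 76, 77, 40, 42]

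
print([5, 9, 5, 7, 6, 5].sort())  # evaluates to None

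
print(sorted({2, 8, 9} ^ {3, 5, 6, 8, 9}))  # [2, 3, 5, 6]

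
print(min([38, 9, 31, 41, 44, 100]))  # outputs 9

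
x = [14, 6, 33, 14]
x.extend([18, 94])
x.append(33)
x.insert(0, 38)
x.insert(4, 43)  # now [38, 14, 6, 33, 43, 14, 18, 94, 33]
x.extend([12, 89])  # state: [38, 14, 6, 33, 43, 14, 18, 94, 33, 12, 89]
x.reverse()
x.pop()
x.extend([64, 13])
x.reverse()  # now [13, 64, 14, 6, 33, 43, 14, 18, 94, 33, 12, 89]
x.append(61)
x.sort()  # [6, 12, 13, 14, 14, 18, 33, 33, 43, 61, 64, 89, 94]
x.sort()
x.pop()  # 94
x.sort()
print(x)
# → [6, 12, 13, 14, 14, 18, 33, 33, 43, 61, 64, 89]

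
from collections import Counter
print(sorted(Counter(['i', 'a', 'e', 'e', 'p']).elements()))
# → ['a', 'e', 'e', 'i', 'p']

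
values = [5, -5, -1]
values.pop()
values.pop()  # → -5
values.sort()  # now [5]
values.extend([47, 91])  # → [5, 47, 91]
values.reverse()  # [91, 47, 5]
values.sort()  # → [5, 47, 91]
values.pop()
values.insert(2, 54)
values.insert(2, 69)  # [5, 47, 69, 54]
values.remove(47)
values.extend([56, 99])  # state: [5, 69, 54, 56, 99]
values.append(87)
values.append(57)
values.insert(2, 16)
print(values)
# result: [5, 69, 16, 54, 56, 99, 87, 57]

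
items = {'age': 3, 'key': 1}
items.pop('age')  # 3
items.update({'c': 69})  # {'key': 1, 'c': 69}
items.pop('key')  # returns 1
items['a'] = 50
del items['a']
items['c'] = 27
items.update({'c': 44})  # {'c': 44}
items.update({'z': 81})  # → {'c': 44, 'z': 81}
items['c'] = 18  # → {'c': 18, 'z': 81}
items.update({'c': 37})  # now {'c': 37, 'z': 81}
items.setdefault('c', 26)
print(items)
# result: {'c': 37, 'z': 81}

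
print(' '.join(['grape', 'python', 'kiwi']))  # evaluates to grape python kiwi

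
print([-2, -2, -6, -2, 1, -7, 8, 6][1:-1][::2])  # [-2, -2, -7]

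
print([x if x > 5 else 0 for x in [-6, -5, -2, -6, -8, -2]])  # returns [0, 0, 0, 0, 0, 0]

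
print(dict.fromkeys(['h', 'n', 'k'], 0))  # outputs {'h': 0, 'n': 0, 'k': 0}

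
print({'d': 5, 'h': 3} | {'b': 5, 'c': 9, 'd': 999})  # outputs {'d': 999, 'h': 3, 'b': 5, 'c': 9}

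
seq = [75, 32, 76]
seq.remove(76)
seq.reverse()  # [32, 75]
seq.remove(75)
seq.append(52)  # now [32, 52]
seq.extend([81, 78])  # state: [32, 52, 81, 78]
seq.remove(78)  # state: [32, 52, 81]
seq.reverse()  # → [81, 52, 32]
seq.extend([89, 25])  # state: [81, 52, 32, 89, 25]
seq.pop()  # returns 25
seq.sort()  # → [32, 52, 81, 89]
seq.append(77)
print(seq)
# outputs [32, 52, 81, 89, 77]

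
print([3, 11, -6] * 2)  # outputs [3, 11, -6, 3, 11, -6]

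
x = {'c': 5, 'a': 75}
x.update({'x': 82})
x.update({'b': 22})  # {'c': 5, 'a': 75, 'x': 82, 'b': 22}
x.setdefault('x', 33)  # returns 82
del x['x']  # {'c': 5, 'a': 75, 'b': 22}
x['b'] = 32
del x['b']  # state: {'c': 5, 'a': 75}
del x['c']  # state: {'a': 75}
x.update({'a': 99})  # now {'a': 99}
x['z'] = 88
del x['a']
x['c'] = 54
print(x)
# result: {'z': 88, 'c': 54}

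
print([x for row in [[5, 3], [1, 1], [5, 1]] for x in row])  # [5, 3, 1, 1, 5, 1]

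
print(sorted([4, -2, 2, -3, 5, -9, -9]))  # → [-9, -9, -3, -2, 2, 4, 5]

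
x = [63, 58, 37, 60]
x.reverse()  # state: [60, 37, 58, 63]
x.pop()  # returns 63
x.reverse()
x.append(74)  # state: [58, 37, 60, 74]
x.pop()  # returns 74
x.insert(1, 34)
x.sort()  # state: [34, 37, 58, 60]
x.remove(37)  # [34, 58, 60]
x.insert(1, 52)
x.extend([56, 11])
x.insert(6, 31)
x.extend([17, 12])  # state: [34, 52, 58, 60, 56, 11, 31, 17, 12]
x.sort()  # [11, 12, 17, 31, 34, 52, 56, 58, 60]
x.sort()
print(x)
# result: [11, 12, 17, 31, 34, 52, 56, 58, 60]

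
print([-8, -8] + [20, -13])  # [-8, -8, 20, -13]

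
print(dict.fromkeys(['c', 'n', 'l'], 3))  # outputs {'c': 3, 'n': 3, 'l': 3}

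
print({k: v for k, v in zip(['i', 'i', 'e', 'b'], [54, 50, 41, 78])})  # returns {'i': 50, 'e': 41, 'b': 78}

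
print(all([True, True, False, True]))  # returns False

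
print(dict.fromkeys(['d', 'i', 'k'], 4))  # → {'d': 4, 'i': 4, 'k': 4}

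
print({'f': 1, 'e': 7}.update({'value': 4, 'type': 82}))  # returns None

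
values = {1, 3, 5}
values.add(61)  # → {1, 3, 5, 61}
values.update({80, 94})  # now {1, 3, 5, 61, 80, 94}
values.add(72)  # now {1, 3, 5, 61, 72, 80, 94}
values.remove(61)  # {1, 3, 5, 72, 80, 94}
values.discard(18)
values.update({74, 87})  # {1, 3, 5, 72, 74, 80, 87, 94}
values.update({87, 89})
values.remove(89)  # {1, 3, 5, 72, 74, 80, 87, 94}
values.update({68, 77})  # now {1, 3, 5, 68, 72, 74, 77, 80, 87, 94}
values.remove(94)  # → {1, 3, 5, 68, 72, 74, 77, 80, 87}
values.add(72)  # {1, 3, 5, 68, 72, 74, 77, 80, 87}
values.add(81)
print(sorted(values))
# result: [1, 3, 5, 68, 72, 74, 77, 80, 81, 87]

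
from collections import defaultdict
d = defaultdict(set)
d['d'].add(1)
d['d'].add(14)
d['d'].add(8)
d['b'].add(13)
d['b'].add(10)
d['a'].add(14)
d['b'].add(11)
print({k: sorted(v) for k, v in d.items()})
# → {'d': [1, 8, 14], 'b': [10, 11, 13], 'a': [14]}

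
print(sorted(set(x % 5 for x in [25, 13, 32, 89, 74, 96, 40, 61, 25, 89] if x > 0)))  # [0, 1, 2, 3, 4]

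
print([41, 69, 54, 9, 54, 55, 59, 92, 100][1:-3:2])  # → [69, 9, 55]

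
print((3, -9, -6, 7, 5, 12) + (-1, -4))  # (3, -9, -6, 7, 5, 12, -1, -4)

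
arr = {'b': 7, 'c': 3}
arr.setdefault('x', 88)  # 88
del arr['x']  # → {'b': 7, 'c': 3}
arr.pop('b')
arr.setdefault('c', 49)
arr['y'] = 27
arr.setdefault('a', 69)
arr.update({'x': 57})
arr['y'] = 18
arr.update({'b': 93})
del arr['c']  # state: {'y': 18, 'a': 69, 'x': 57, 'b': 93}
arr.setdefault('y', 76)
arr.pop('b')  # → 93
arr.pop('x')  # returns 57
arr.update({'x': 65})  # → {'y': 18, 'a': 69, 'x': 65}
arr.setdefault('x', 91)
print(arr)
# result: {'y': 18, 'a': 69, 'x': 65}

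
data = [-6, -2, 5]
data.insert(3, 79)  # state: [-6, -2, 5, 79]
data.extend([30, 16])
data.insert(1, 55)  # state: [-6, 55, -2, 5, 79, 30, 16]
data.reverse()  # [16, 30, 79, 5, -2, 55, -6]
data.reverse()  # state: [-6, 55, -2, 5, 79, 30, 16]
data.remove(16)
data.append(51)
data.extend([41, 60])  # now [-6, 55, -2, 5, 79, 30, 51, 41, 60]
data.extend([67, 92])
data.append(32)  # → [-6, 55, -2, 5, 79, 30, 51, 41, 60, 67, 92, 32]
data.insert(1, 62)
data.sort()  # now [-6, -2, 5, 30, 32, 41, 51, 55, 60, 62, 67, 79, 92]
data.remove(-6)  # [-2, 5, 30, 32, 41, 51, 55, 60, 62, 67, 79, 92]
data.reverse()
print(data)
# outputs [92, 79, 67, 62, 60, 55, 51, 41, 32, 30, 5, -2]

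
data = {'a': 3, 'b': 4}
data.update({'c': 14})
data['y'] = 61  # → {'a': 3, 'b': 4, 'c': 14, 'y': 61}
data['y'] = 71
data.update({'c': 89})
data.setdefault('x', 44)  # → 44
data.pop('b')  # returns 4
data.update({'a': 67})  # {'a': 67, 'c': 89, 'y': 71, 'x': 44}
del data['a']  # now {'c': 89, 'y': 71, 'x': 44}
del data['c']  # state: {'y': 71, 'x': 44}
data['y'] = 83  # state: {'y': 83, 'x': 44}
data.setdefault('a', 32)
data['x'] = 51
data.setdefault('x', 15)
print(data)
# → {'y': 83, 'x': 51, 'a': 32}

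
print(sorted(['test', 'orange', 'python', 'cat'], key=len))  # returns ['cat', 'test', 'orange', 'python']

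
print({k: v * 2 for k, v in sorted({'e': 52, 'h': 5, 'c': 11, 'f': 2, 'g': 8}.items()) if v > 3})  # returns {'c': 22, 'e': 104, 'g': 16, 'h': 10}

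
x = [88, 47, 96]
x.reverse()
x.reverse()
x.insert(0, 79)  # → [79, 88, 47, 96]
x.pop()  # 96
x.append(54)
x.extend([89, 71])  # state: [79, 88, 47, 54, 89, 71]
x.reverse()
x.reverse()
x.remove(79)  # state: [88, 47, 54, 89, 71]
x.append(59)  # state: [88, 47, 54, 89, 71, 59]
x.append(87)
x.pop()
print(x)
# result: [88, 47, 54, 89, 71, 59]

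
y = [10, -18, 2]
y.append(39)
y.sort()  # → [-18, 2, 10, 39]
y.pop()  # 39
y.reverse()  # [10, 2, -18]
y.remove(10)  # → [2, -18]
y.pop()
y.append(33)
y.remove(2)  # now [33]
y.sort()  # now [33]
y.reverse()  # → [33]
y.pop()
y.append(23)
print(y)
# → [23]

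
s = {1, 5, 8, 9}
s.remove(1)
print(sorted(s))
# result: [5, 8, 9]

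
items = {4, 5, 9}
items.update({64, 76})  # {4, 5, 9, 64, 76}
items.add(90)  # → {4, 5, 9, 64, 76, 90}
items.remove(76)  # {4, 5, 9, 64, 90}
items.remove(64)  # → {4, 5, 9, 90}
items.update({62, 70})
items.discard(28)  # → {4, 5, 9, 62, 70, 90}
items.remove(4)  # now {5, 9, 62, 70, 90}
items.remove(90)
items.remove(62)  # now {5, 9, 70}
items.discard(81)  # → {5, 9, 70}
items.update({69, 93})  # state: {5, 9, 69, 70, 93}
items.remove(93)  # {5, 9, 69, 70}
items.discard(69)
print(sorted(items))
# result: [5, 9, 70]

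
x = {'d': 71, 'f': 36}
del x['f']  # {'d': 71}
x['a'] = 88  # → {'d': 71, 'a': 88}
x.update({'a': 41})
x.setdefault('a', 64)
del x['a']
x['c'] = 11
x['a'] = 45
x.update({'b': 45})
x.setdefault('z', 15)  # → 15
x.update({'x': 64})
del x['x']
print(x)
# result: {'d': 71, 'c': 11, 'a': 45, 'b': 45, 'z': 15}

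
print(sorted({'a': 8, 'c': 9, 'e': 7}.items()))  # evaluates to [('a', 8), ('c', 9), ('e', 7)]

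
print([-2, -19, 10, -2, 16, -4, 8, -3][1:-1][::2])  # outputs [-19, -2, -4]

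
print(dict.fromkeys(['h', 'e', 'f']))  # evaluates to {'h': None, 'e': None, 'f': None}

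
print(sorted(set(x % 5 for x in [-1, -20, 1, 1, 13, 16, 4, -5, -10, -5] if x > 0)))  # [1, 3, 4]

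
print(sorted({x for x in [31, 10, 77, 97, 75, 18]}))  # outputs [10, 18, 31, 75, 77, 97]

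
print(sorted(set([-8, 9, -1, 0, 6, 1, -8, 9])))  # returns [-8, -1, 0, 1, 6, 9]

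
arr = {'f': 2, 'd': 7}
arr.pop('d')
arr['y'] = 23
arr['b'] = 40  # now {'f': 2, 'y': 23, 'b': 40}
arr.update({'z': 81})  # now {'f': 2, 'y': 23, 'b': 40, 'z': 81}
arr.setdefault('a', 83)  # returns 83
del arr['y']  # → {'f': 2, 'b': 40, 'z': 81, 'a': 83}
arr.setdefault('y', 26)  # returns 26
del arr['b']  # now {'f': 2, 'z': 81, 'a': 83, 'y': 26}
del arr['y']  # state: {'f': 2, 'z': 81, 'a': 83}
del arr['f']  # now {'z': 81, 'a': 83}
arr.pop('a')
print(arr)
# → {'z': 81}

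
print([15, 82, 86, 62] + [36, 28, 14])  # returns [15, 82, 86, 62, 36, 28, 14]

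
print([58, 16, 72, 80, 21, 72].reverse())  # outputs None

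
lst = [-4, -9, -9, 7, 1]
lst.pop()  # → 1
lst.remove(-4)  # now [-9, -9, 7]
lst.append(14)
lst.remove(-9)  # [-9, 7, 14]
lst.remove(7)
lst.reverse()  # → [14, -9]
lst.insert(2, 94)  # [14, -9, 94]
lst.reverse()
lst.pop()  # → 14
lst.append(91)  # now [94, -9, 91]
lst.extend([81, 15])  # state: [94, -9, 91, 81, 15]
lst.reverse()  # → [15, 81, 91, -9, 94]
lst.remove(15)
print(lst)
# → [81, 91, -9, 94]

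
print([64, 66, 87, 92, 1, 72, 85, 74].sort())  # None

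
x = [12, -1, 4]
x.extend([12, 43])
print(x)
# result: [12, -1, 4, 12, 43]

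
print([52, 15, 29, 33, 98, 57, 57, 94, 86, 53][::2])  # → [52, 29, 98, 57, 86]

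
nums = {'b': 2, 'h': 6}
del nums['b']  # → {'h': 6}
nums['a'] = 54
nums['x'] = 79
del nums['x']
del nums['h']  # {'a': 54}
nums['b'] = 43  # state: {'a': 54, 'b': 43}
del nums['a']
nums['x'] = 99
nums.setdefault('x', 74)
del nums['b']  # {'x': 99}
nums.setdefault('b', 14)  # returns 14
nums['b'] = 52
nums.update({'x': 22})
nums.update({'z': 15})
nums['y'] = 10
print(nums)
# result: {'x': 22, 'b': 52, 'z': 15, 'y': 10}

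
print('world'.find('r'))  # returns 2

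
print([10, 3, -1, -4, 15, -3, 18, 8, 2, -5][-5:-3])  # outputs [-3, 18]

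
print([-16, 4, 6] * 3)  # [-16, 4, 6, -16, 4, 6, -16, 4, 6]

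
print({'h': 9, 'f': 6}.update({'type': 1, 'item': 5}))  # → None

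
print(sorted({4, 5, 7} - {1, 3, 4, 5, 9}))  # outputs [7]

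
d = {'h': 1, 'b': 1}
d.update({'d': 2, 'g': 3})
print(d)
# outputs {'h': 1, 'b': 1, 'd': 2, 'g': 3}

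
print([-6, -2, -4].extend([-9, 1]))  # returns None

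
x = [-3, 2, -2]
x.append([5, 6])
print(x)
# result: [-3, 2, -2, [5, 6]]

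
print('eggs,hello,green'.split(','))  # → ['eggs', 'hello', 'green']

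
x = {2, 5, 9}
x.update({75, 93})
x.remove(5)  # {2, 9, 75, 93}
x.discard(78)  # {2, 9, 75, 93}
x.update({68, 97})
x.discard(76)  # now {2, 9, 68, 75, 93, 97}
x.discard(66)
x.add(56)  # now {2, 9, 56, 68, 75, 93, 97}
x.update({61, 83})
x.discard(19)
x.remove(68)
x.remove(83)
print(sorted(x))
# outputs [2, 9, 56, 61, 75, 93, 97]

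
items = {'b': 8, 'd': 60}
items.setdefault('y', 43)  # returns 43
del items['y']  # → {'b': 8, 'd': 60}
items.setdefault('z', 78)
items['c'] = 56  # {'b': 8, 'd': 60, 'z': 78, 'c': 56}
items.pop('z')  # 78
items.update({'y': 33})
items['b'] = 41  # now {'b': 41, 'd': 60, 'c': 56, 'y': 33}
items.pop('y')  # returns 33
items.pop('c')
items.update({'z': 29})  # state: {'b': 41, 'd': 60, 'z': 29}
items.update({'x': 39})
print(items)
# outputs {'b': 41, 'd': 60, 'z': 29, 'x': 39}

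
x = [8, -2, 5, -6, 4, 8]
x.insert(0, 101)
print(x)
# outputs [101, 8, -2, 5, -6, 4, 8]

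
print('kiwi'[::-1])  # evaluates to iwik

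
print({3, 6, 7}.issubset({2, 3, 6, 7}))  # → True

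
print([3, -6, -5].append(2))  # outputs None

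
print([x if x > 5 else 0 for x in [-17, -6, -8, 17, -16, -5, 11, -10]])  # [0, 0, 0, 17, 0, 0, 11, 0]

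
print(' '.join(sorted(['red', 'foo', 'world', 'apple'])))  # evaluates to apple foo red world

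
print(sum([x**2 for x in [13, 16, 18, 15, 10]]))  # 1074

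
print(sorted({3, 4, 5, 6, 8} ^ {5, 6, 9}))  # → [3, 4, 8, 9]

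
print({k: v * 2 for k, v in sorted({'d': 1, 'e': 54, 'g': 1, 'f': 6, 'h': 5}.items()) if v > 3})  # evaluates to {'e': 108, 'f': 12, 'h': 10}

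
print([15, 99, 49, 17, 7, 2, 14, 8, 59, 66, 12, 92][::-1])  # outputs [92, 12, 66, 59, 8, 14, 2, 7, 17, 49, 99, 15]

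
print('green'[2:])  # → een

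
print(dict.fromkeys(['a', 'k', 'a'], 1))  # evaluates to {'a': 1, 'k': 1}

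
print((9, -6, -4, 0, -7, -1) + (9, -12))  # (9, -6, -4, 0, -7, -1, 9, -12)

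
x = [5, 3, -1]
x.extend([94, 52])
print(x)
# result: [5, 3, -1, 94, 52]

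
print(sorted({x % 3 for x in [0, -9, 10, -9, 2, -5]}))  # [0, 1, 2]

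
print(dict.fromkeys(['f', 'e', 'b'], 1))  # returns {'f': 1, 'e': 1, 'b': 1}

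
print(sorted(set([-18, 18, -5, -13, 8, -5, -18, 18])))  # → [-18, -13, -5, 8, 18]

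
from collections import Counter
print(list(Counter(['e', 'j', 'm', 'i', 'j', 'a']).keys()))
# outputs ['e', 'j', 'm', 'i', 'a']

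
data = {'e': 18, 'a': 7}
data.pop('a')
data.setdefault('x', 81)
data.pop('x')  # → 81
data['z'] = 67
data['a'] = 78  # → {'e': 18, 'z': 67, 'a': 78}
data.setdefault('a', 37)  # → 78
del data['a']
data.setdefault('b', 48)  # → 48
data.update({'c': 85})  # {'e': 18, 'z': 67, 'b': 48, 'c': 85}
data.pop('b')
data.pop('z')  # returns 67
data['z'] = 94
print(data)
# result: {'e': 18, 'c': 85, 'z': 94}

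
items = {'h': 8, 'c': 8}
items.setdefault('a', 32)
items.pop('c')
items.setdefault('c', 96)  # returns 96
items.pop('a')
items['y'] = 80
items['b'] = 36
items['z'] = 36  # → {'h': 8, 'c': 96, 'y': 80, 'b': 36, 'z': 36}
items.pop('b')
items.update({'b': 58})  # {'h': 8, 'c': 96, 'y': 80, 'z': 36, 'b': 58}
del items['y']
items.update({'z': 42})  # {'h': 8, 'c': 96, 'z': 42, 'b': 58}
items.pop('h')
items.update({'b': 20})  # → {'c': 96, 'z': 42, 'b': 20}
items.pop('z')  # 42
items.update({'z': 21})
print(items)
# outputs {'c': 96, 'b': 20, 'z': 21}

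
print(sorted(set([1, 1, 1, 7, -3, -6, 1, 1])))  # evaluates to [-6, -3, 1, 7]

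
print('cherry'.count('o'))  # 0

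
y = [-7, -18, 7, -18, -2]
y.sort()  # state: [-18, -18, -7, -2, 7]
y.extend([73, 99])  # [-18, -18, -7, -2, 7, 73, 99]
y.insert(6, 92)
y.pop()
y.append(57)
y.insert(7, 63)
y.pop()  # 57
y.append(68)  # [-18, -18, -7, -2, 7, 73, 92, 63, 68]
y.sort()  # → [-18, -18, -7, -2, 7, 63, 68, 73, 92]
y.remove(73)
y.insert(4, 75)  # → [-18, -18, -7, -2, 75, 7, 63, 68, 92]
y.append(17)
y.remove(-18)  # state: [-18, -7, -2, 75, 7, 63, 68, 92, 17]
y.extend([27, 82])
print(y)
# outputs [-18, -7, -2, 75, 7, 63, 68, 92, 17, 27, 82]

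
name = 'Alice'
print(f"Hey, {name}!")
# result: Hey, Alice!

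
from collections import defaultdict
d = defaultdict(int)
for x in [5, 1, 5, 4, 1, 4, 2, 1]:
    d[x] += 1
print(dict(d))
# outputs {5: 2, 1: 3, 4: 2, 2: 1}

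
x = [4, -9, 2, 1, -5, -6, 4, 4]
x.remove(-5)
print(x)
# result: [4, -9, 2, 1, -6, 4, 4]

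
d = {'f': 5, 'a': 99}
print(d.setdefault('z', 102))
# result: 102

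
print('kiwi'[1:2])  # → i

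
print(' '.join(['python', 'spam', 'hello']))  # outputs python spam hello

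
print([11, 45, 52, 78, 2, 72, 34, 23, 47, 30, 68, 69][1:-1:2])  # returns [45, 78, 72, 23, 30]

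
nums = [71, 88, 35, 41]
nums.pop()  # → 41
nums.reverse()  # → [35, 88, 71]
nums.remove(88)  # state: [35, 71]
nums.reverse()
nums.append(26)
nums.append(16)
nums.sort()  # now [16, 26, 35, 71]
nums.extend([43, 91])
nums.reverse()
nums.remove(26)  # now [91, 43, 71, 35, 16]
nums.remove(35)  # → [91, 43, 71, 16]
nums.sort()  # [16, 43, 71, 91]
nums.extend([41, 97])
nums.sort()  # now [16, 41, 43, 71, 91, 97]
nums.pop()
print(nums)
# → [16, 41, 43, 71, 91]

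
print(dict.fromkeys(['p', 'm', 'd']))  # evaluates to {'p': None, 'm': None, 'd': None}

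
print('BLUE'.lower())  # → blue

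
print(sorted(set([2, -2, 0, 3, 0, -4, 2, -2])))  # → [-4, -2, 0, 2, 3]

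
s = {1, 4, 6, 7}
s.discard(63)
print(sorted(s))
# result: [1, 4, 6, 7]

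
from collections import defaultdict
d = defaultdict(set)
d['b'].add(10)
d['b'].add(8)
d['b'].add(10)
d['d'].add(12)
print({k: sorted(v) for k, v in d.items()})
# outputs {'b': [8, 10], 'd': [12]}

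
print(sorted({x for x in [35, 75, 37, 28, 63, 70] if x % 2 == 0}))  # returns [28, 70]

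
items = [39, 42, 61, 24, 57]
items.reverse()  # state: [57, 24, 61, 42, 39]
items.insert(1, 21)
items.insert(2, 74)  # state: [57, 21, 74, 24, 61, 42, 39]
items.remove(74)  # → [57, 21, 24, 61, 42, 39]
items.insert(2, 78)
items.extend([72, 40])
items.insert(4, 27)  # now [57, 21, 78, 24, 27, 61, 42, 39, 72, 40]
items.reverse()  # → [40, 72, 39, 42, 61, 27, 24, 78, 21, 57]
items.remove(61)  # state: [40, 72, 39, 42, 27, 24, 78, 21, 57]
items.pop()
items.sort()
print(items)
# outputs [21, 24, 27, 39, 40, 42, 72, 78]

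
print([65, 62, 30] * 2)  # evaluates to [65, 62, 30, 65, 62, 30]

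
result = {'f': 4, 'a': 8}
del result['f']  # {'a': 8}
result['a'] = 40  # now {'a': 40}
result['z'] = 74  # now {'a': 40, 'z': 74}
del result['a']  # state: {'z': 74}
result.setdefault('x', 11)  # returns 11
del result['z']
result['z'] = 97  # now {'x': 11, 'z': 97}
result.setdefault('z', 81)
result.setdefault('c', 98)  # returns 98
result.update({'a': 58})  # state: {'x': 11, 'z': 97, 'c': 98, 'a': 58}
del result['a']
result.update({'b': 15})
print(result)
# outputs {'x': 11, 'z': 97, 'c': 98, 'b': 15}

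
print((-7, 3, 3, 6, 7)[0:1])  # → (-7,)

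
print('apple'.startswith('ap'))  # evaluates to True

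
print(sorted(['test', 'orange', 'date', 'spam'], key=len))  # ['test', 'date', 'spam', 'orange']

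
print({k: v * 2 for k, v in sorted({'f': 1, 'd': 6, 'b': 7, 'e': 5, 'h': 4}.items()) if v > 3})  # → {'b': 14, 'd': 12, 'e': 10, 'h': 8}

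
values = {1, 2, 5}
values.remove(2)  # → {1, 5}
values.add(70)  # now {1, 5, 70}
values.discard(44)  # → {1, 5, 70}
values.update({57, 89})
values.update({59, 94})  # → {1, 5, 57, 59, 70, 89, 94}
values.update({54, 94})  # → {1, 5, 54, 57, 59, 70, 89, 94}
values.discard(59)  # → {1, 5, 54, 57, 70, 89, 94}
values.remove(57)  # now {1, 5, 54, 70, 89, 94}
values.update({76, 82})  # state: {1, 5, 54, 70, 76, 82, 89, 94}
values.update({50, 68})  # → {1, 5, 50, 54, 68, 70, 76, 82, 89, 94}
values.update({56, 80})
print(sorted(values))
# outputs [1, 5, 50, 54, 56, 68, 70, 76, 80, 82, 89, 94]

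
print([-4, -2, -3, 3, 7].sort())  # None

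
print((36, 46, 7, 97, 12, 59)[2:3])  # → (7,)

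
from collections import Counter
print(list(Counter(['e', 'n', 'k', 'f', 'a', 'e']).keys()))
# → ['e', 'n', 'k', 'f', 'a']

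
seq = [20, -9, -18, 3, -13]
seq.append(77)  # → [20, -9, -18, 3, -13, 77]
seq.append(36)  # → [20, -9, -18, 3, -13, 77, 36]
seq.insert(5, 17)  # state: [20, -9, -18, 3, -13, 17, 77, 36]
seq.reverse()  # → [36, 77, 17, -13, 3, -18, -9, 20]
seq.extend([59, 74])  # [36, 77, 17, -13, 3, -18, -9, 20, 59, 74]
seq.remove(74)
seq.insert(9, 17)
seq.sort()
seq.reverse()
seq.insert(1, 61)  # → [77, 61, 59, 36, 20, 17, 17, 3, -9, -13, -18]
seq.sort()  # [-18, -13, -9, 3, 17, 17, 20, 36, 59, 61, 77]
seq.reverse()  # [77, 61, 59, 36, 20, 17, 17, 3, -9, -13, -18]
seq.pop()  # -18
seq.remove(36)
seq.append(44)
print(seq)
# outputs [77, 61, 59, 20, 17, 17, 3, -9, -13, 44]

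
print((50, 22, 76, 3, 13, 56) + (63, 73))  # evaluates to (50, 22, 76, 3, 13, 56, 63, 73)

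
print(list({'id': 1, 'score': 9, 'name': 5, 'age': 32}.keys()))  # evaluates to ['id', 'score', 'name', 'age']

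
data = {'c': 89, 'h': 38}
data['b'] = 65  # {'c': 89, 'h': 38, 'b': 65}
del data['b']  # {'c': 89, 'h': 38}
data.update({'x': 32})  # {'c': 89, 'h': 38, 'x': 32}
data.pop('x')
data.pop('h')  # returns 38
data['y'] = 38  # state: {'c': 89, 'y': 38}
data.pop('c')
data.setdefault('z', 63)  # 63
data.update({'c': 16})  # {'y': 38, 'z': 63, 'c': 16}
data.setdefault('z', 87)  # 63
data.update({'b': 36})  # {'y': 38, 'z': 63, 'c': 16, 'b': 36}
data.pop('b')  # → 36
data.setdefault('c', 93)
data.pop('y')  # 38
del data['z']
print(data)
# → {'c': 16}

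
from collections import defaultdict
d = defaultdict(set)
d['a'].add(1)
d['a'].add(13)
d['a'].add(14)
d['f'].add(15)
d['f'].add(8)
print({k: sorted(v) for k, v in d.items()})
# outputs {'a': [1, 13, 14], 'f': [8, 15]}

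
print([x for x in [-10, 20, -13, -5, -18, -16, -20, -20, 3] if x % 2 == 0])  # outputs [-10, 20, -18, -16, -20, -20]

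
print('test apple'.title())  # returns Test Apple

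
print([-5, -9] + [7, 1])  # [-5, -9, 7, 1]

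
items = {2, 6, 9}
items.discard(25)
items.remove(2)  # {6, 9}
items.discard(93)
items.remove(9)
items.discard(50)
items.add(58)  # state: {6, 58}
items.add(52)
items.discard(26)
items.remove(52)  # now {6, 58}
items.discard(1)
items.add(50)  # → {6, 50, 58}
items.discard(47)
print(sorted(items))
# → [6, 50, 58]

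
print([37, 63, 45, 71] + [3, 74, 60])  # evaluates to [37, 63, 45, 71, 3, 74, 60]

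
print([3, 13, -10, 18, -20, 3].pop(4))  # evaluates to -20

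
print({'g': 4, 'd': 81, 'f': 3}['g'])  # 4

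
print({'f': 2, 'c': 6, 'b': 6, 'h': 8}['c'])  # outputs 6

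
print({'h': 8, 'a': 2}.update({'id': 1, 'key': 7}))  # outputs None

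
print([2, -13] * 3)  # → [2, -13, 2, -13, 2, -13]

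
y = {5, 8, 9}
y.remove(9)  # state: {5, 8}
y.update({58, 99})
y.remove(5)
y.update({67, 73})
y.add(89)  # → {8, 58, 67, 73, 89, 99}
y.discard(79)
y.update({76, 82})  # {8, 58, 67, 73, 76, 82, 89, 99}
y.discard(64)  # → {8, 58, 67, 73, 76, 82, 89, 99}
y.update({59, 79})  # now {8, 58, 59, 67, 73, 76, 79, 82, 89, 99}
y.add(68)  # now {8, 58, 59, 67, 68, 73, 76, 79, 82, 89, 99}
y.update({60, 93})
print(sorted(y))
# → [8, 58, 59, 60, 67, 68, 73, 76, 79, 82, 89, 93, 99]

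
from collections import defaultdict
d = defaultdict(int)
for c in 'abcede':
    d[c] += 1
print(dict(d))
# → {'a': 1, 'b': 1, 'c': 1, 'e': 2, 'd': 1}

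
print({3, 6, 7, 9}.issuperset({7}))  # True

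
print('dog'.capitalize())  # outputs Dog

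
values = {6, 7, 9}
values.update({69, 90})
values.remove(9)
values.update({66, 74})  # {6, 7, 66, 69, 74, 90}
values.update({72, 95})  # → {6, 7, 66, 69, 72, 74, 90, 95}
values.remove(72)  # {6, 7, 66, 69, 74, 90, 95}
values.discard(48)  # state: {6, 7, 66, 69, 74, 90, 95}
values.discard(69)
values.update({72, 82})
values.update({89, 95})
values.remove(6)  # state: {7, 66, 72, 74, 82, 89, 90, 95}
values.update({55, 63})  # {7, 55, 63, 66, 72, 74, 82, 89, 90, 95}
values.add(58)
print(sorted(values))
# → [7, 55, 58, 63, 66, 72, 74, 82, 89, 90, 95]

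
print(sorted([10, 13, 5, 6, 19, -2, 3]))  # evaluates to [-2, 3, 5, 6, 10, 13, 19]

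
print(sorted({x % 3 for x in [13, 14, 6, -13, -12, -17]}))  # [0, 1, 2]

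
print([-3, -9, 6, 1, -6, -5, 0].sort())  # None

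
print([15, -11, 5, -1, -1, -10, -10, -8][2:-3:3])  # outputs [5]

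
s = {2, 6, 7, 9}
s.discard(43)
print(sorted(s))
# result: [2, 6, 7, 9]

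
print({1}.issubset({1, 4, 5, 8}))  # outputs True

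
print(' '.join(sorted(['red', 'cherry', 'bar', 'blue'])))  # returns bar blue cherry red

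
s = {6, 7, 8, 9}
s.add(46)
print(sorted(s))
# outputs [6, 7, 8, 9, 46]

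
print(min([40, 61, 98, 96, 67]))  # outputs 40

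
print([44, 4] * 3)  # [44, 4, 44, 4, 44, 4]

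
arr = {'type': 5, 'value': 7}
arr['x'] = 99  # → {'type': 5, 'value': 7, 'x': 99}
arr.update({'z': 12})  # {'type': 5, 'value': 7, 'x': 99, 'z': 12}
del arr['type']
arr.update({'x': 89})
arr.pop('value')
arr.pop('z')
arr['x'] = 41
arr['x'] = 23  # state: {'x': 23}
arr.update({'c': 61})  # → {'x': 23, 'c': 61}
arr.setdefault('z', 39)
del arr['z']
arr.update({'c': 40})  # {'x': 23, 'c': 40}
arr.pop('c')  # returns 40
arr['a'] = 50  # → {'x': 23, 'a': 50}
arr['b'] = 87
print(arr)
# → {'x': 23, 'a': 50, 'b': 87}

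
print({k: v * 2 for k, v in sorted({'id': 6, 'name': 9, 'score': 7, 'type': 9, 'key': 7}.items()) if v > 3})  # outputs {'id': 12, 'key': 14, 'name': 18, 'score': 14, 'type': 18}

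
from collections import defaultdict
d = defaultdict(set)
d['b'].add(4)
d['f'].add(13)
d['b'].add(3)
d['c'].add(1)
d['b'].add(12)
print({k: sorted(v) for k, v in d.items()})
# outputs {'b': [3, 4, 12], 'f': [13], 'c': [1]}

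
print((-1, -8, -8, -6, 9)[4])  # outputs 9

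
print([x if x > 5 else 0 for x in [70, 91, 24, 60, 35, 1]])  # [70, 91, 24, 60, 35, 0]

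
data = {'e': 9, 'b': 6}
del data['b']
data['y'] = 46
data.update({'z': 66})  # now {'e': 9, 'y': 46, 'z': 66}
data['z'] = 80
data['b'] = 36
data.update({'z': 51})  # {'e': 9, 'y': 46, 'z': 51, 'b': 36}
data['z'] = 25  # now {'e': 9, 'y': 46, 'z': 25, 'b': 36}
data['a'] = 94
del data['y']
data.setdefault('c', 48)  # 48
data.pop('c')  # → 48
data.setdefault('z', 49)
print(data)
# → {'e': 9, 'z': 25, 'b': 36, 'a': 94}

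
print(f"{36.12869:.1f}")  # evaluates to 36.1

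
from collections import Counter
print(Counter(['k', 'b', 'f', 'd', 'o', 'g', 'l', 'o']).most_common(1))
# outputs [('o', 2)]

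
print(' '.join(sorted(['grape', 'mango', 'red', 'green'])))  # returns grape green mango red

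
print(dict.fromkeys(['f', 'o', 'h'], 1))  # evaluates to {'f': 1, 'o': 1, 'h': 1}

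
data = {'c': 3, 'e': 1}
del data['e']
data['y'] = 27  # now {'c': 3, 'y': 27}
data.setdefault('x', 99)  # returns 99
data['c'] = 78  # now {'c': 78, 'y': 27, 'x': 99}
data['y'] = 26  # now {'c': 78, 'y': 26, 'x': 99}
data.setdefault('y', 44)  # 26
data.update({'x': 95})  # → {'c': 78, 'y': 26, 'x': 95}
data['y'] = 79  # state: {'c': 78, 'y': 79, 'x': 95}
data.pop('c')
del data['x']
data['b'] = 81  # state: {'y': 79, 'b': 81}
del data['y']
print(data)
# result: {'b': 81}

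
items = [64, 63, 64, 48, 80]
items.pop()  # 80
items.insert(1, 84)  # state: [64, 84, 63, 64, 48]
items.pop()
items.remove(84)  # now [64, 63, 64]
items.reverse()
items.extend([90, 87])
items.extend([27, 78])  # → [64, 63, 64, 90, 87, 27, 78]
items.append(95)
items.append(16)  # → [64, 63, 64, 90, 87, 27, 78, 95, 16]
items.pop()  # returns 16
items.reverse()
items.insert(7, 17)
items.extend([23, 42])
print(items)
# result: [95, 78, 27, 87, 90, 64, 63, 17, 64, 23, 42]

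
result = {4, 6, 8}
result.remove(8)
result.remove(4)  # {6}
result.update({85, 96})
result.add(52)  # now {6, 52, 85, 96}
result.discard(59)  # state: {6, 52, 85, 96}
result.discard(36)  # {6, 52, 85, 96}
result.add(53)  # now {6, 52, 53, 85, 96}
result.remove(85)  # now {6, 52, 53, 96}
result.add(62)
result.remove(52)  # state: {6, 53, 62, 96}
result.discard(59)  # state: {6, 53, 62, 96}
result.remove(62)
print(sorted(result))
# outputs [6, 53, 96]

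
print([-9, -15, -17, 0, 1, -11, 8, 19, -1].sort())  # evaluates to None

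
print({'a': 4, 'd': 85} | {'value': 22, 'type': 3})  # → {'a': 4, 'd': 85, 'value': 22, 'type': 3}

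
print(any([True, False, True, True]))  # True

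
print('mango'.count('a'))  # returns 1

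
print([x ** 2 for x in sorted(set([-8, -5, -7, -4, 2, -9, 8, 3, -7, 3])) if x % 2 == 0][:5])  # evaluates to [64, 16, 4, 64]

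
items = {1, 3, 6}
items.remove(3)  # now {1, 6}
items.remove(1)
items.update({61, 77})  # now {6, 61, 77}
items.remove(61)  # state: {6, 77}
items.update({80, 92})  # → {6, 77, 80, 92}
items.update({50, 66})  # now {6, 50, 66, 77, 80, 92}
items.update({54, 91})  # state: {6, 50, 54, 66, 77, 80, 91, 92}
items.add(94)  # {6, 50, 54, 66, 77, 80, 91, 92, 94}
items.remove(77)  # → {6, 50, 54, 66, 80, 91, 92, 94}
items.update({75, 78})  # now {6, 50, 54, 66, 75, 78, 80, 91, 92, 94}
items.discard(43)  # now {6, 50, 54, 66, 75, 78, 80, 91, 92, 94}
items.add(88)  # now {6, 50, 54, 66, 75, 78, 80, 88, 91, 92, 94}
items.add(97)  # {6, 50, 54, 66, 75, 78, 80, 88, 91, 92, 94, 97}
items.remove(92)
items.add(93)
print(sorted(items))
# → [6, 50, 54, 66, 75, 78, 80, 88, 91, 93, 94, 97]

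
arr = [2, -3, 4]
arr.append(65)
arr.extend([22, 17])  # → [2, -3, 4, 65, 22, 17]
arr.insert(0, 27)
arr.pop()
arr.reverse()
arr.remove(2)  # [22, 65, 4, -3, 27]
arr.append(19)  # [22, 65, 4, -3, 27, 19]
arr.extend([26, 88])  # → [22, 65, 4, -3, 27, 19, 26, 88]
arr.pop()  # 88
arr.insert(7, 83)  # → [22, 65, 4, -3, 27, 19, 26, 83]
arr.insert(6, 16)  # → [22, 65, 4, -3, 27, 19, 16, 26, 83]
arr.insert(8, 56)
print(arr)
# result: [22, 65, 4, -3, 27, 19, 16, 26, 56, 83]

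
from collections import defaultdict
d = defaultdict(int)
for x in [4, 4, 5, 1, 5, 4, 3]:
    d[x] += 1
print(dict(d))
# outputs {4: 3, 5: 2, 1: 1, 3: 1}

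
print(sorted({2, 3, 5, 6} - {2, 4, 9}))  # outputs [3, 5, 6]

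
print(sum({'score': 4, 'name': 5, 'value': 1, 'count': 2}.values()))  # 12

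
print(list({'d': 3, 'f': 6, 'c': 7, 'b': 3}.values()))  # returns [3, 6, 7, 3]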